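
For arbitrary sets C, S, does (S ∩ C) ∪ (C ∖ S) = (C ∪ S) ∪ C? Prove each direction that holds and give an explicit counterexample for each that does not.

(⊆) holds; (⊇) fails.

Forward inclusion. Let x ∈ (S ∩ C) ∪ (C ∖ S). Then either x ∈ C and x ∉ S; or x ∈ C ∩ S. In each case x ∈ (C ∪ S) ∪ C, so (S ∩ C) ∪ (C ∖ S) ⊆ (C ∪ S) ∪ C.

Reverse inclusion. This inclusion fails. Take C = ∅, S = {1}; then 1 ∈ (C ∪ S) ∪ C but 1 ∉ (S ∩ C) ∪ (C ∖ S).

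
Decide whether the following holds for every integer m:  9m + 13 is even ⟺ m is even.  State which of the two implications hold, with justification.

Neither implication holds.

(⇒) This fails: m = 5 gives 9m + 13 = 58, which is even, but 5 is odd, not even.

(⇐) This also fails: m = 6 is even, but 9m + 13 = 67 is odd, not even.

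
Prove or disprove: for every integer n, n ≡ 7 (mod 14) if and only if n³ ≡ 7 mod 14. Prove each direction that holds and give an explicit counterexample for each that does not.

[⇐] Suppose n³ ≡ 7 (mod 14). The only residue r in {0, …, 13} with r³ ≡ 7 (mod 14) is r = 7, so n ≡ 7 (mod 14).

[⇒] Suppose n ≡ 7 (mod 14). Write n = 14j + 7. Then (14j + 7)³ = 2744j³ + 4116j² + 2058j + 343 = 14(196j³ + 294j² + 147j + 24) + 7, so n³ ≡ 7 (mod 14).

Both directions hold; the statement is true.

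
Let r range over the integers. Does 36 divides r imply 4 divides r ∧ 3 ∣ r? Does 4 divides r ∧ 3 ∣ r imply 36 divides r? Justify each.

Only the forward direction holds.

Forward direction. If 36 ∣ r, write r = 36q. Since 36 = 9·4, r = 4·(9q), so 4 ∣ r; and since 36 = 12·3, r = 3·(12q), so 3 ∣ r.

Converse. This fails: take r = 12. Both 4 ∣ 12 and 3 ∣ 12, yet 12 is not a multiple of 36 (since 12 = 0·36 + 12), so 36 ∤ 12.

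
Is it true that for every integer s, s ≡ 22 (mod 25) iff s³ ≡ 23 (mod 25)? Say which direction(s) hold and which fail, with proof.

The biconditional holds.

(⇒) Suppose s ≡ 22 (mod 25). Write s = 25j + 22. Then (25j + 22)³ = 15625j³ + 41250j² + 36300j + 10648 = 25(625j³ + 1650j² + 1452j + 425) + 23, so s³ ≡ 23 (mod 25).

(⇐) Conversely, suppose s³ ≡ 23 (mod 25). The only residue r in {0, …, 24} with r³ ≡ 23 (mod 25) is r = 22, so s ≡ 22 (mod 25).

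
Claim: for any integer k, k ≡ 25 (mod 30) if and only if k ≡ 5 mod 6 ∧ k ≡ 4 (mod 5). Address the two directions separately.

Both directions fail.

Forward direction. This fails: k = 25 gives 25 ≡ 25 (mod 30) but 25 ≡ 1 (mod 6), so the conjunction on the right does not hold.

Converse. This fails: k = 29 satisfies both congruences on the right (29 ≡ 5 mod 6 and 29 ≡ 4 mod 5) yet 29 ≡ 29 (mod 30), not 25.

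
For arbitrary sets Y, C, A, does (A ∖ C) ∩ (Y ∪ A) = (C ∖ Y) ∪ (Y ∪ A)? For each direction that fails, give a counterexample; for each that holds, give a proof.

The sets are not equal: only the forward inclusion holds.

(⊆) Let x ∈ (A ∖ C) ∩ (Y ∪ A). Then either x ∈ A and x ∉ Y, C; or x ∈ Y ∩ A and x ∉ C. In each case x ∈ (C ∖ Y) ∪ (Y ∪ A), so (A ∖ C) ∩ (Y ∪ A) ⊆ (C ∖ Y) ∪ (Y ∪ A).

(⊇) This inclusion fails. Take Y = {1}, C = ∅, A = ∅; then 1 ∈ (C ∖ Y) ∪ (Y ∪ A) but 1 ∉ (A ∖ C) ∩ (Y ∪ A).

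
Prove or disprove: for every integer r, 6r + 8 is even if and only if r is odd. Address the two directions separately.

Only the converse holds.

[⇒] This fails: take r = 2. Then 6r + 8 = 20, which is even, yet r = 2 is even, not odd.

[⇐] Suppose r is odd. Since 6 is even, 6r is even for every r, so 6r + 8 has the same parity as 8, which is even. Hence 6r + 8 is even.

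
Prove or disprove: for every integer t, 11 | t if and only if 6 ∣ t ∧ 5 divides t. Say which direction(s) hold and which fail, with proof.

[⇒] This fails: take t = 11. Certainly 11 ∣ 11, but 6 ∤ 11.

[⇐] This fails: take t = 30. Both 6 ∣ 30 and 5 ∣ 30, yet 30 is not a multiple of 11 (since 30 = 2·11 + 8), so 11 ∤ 30.

(⇒) fails and (⇐) fails.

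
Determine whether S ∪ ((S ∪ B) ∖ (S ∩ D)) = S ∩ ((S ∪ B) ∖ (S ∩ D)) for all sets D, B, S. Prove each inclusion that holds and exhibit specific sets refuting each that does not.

Forward inclusion. This inclusion fails. Take D = ∅, B = {1}, S = ∅; then 1 ∈ S ∪ ((S ∪ B) ∖ (S ∩ D)) but 1 ∉ S ∩ ((S ∪ B) ∖ (S ∩ D)).

Reverse inclusion. Let x ∈ S ∩ ((S ∪ B) ∖ (S ∩ D)). Then either x ∈ S and x ∉ D, B; or x ∈ B ∩ S and x ∉ D. In each case x ∈ S ∪ ((S ∪ B) ∖ (S ∩ D)), so S ∩ ((S ∪ B) ∖ (S ∩ D)) ⊆ S ∪ ((S ∪ B) ∖ (S ∩ D)).

Only the reverse inclusion holds.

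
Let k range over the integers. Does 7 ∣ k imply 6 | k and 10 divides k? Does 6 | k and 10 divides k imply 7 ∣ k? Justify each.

Both directions fail.

(→) This fails: take k = 7. Certainly 7 ∣ 7, but 6 ∤ 7.

(←) This fails: take k = 30. Both 6 ∣ 30 and 10 ∣ 30, yet 30 is not a multiple of 7 (since 30 = 4·7 + 2), so 7 ∤ 30.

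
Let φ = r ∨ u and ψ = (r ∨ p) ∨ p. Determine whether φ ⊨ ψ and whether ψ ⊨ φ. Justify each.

Both directions fail.

Forward direction. This fails. Under r = F, u = T, p = F, the left side is true but the right side is false.

Converse. This fails. Under r = F, u = F, p = T, the left side is false but the right side is true.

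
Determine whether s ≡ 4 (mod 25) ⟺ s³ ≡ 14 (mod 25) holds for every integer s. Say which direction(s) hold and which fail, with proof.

Both directions hold.

(←) Suppose s³ ≡ 14 (mod 25). The only residue r in {0, …, 24} with r³ ≡ 14 (mod 25) is r = 4, so s ≡ 4 (mod 25).

(→) Suppose s ≡ 4 (mod 25). Write s = 25j + 4. Then (25j + 4)³ = 15625j³ + 7500j² + 1200j + 64 = 25(625j³ + 300j² + 48j + 2) + 14, so s³ ≡ 14 (mod 25).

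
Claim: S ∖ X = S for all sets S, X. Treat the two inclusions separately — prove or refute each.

Only the forward inclusion holds.

Forward inclusion. Let x ∈ S ∖ X. Then x ∈ S and x ∉ X, from which x ∈ S.

Reverse inclusion. This inclusion fails. Take S = {1}, X = {1}; then 1 ∈ S but 1 ∉ S ∖ X.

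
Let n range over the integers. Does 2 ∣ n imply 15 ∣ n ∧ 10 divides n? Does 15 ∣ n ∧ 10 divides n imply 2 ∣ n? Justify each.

(⇒) This fails: take n = 2. Certainly 2 ∣ 2, but 15 ∤ 2.

(⇐) Suppose 15 ∣ n and 10 ∣ n. Any common multiple of 15 and 10 is a multiple of their lcm; here lcm(15, 10) = 15·10/gcd(15, 10) = 150/5 = 30, so 30 ∣ n. Since 2 ∣ 30, it follows that 2 ∣ n.

Only the reverse direction holds.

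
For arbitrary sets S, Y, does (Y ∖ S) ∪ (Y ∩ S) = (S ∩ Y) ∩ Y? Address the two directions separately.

Forward inclusion. This inclusion fails. Take S = ∅, Y = {1}; then 1 ∈ (Y ∖ S) ∪ (Y ∩ S) but 1 ∉ (S ∩ Y) ∩ Y.

Reverse inclusion. Let x ∈ (S ∩ Y) ∩ Y. Then x ∈ S ∩ Y, from which x ∈ (Y ∖ S) ∪ (Y ∩ S).

The sets are not equal: only the reverse inclusion holds.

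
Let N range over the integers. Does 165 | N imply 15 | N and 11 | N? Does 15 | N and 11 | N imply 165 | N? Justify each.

Both implications hold.

(→) If 165 ∣ N, write N = 165q. Since 165 = 11·15, N = 15·(11q), so 15 ∣ N; and since 165 = 15·11, N = 11·(15q), so 11 ∣ N.

(←) Suppose 15 ∣ N and 11 ∣ N. Any common multiple of 15 and 11 is a multiple of their lcm; here gcd(15, 11) = 1, so lcm(15, 11) = 15·11 = 165, so 165 ∣ N.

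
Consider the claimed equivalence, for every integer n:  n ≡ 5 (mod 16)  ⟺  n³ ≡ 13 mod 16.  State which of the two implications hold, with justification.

(←) Suppose n³ ≡ 13 (mod 16). The only residue r in {0, …, 15} with r³ ≡ 13 (mod 16) is r = 5, so n ≡ 5 (mod 16).

(→) Suppose n ≡ 5 (mod 16). Write n = 16j + 5. Then (16j + 5)³ = 4096j³ + 3840j² + 1200j + 125 = 16(256j³ + 240j² + 75j + 7) + 13, so n³ ≡ 13 (mod 16).

Both directions hold.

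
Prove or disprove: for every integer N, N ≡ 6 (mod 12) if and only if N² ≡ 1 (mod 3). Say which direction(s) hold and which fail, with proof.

Neither direction holds.

(⇒) This fails: take N = 6. Then 6 ≡ 6 (mod 12), but 6² = 36 ≡ 0 (mod 3), not 1.

(⇐) This fails: take N = 1. Then 1² = 1 ≡ 1 (mod 3), yet 1 ≡ 1 (mod 12), not 6.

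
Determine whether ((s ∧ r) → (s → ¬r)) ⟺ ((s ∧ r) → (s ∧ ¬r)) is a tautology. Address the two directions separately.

[⇒] Assume the antecedent. If s is true, the antecedent forces (s = T, r = F), and (s ∧ r) → (s ∧ ¬r) holds there. If s is false, (s ∧ r) → (s ∧ ¬r) reduces to true regardless of the other variables. Either way (s ∧ r) → (s ∧ ¬r) holds.

[⇐] Assume the antecedent. If s is true, the antecedent forces (s = T, r = F), and (s ∧ r) → (s → ¬r) holds there. If s is false, (s ∧ r) → (s → ¬r) reduces to true regardless of the other variables. Either way (s ∧ r) → (s → ¬r) holds.

Both directions hold; the statement is true.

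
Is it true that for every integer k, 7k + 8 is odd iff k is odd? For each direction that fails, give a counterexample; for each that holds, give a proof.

Both implications hold.

Converse. Suppose k is odd; write k = 2j + 1. Then 7k + 8 = 7·(2j + 1) + 8 = 2·7j + 15, which is odd.

Forward direction. Suppose 7k + 8 is odd. Since 7 is odd, 7k and k have the same parity, so 7k + 8 ≡ k + 8 (mod 2). As 8 is even, 7k + 8 is odd exactly when k is odd. Thus k is odd.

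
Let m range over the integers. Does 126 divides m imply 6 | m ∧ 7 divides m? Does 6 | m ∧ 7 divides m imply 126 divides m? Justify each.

(→) If 126 ∣ m, write m = 126q. Since 126 = 21·6, m = 6·(21q), so 6 ∣ m; and since 126 = 18·7, m = 7·(18q), so 7 ∣ m.

(←) This fails: take m = 42. Both 6 ∣ 42 and 7 ∣ 42, yet 42 is not a multiple of 126 (since 42 = 0·126 + 42), so 126 ∤ 42.

Only the forward implication holds.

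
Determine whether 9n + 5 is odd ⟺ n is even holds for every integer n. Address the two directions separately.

(→) Suppose 9n + 5 is odd. Since 9 is odd, 9n and n have the same parity, so 9n + 5 ≡ n + 5 (mod 2). As 5 is odd, 9n + 5 is odd exactly when n is even. Thus n is even.

(←) Conversely, suppose n is even; write n = 2j. Then 9n + 5 = 9·(2j) + 5 = 2·9j + 5, which is odd.

Both directions hold.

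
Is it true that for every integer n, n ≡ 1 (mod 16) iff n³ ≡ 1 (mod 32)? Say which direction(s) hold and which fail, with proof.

(⇒) This fails: take n = 17. Then 17 ≡ 1 (mod 16), but 17³ = 4913 ≡ 17 (mod 32), not 1.

(⇐) Conversely, the residues r modulo 32 with r³ ≡ 1 (mod 32) are exactly {1}, and each is ≡ 1 (mod 16).

The forward direction fails; the converse holds.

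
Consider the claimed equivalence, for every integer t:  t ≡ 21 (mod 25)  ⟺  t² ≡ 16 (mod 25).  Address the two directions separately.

Only the forward implication holds.

Forward direction. Suppose t ≡ 21 (mod 25). Write t = 25j + 21. Then (25j + 21)² = 625j² + 1050j + 441 = 25(25j² + 42j + 17) + 16, so t² ≡ 16 (mod 25).

Converse. This fails: take t = 4. Then 4² = 16 ≡ 16 (mod 25), yet 4 ≡ 4 (mod 25), not 21.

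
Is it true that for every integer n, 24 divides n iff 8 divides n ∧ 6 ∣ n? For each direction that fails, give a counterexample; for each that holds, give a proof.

Both directions hold; the statement is true.

Forward direction. If 24 ∣ n, write n = 24q. Since 24 = 3·8, n = 8·(3q), so 8 ∣ n; and since 24 = 4·6, n = 6·(4q), so 6 ∣ n.

Converse. Suppose 8 ∣ n and 6 ∣ n. Any common multiple of 8 and 6 is a multiple of their lcm; here lcm(8, 6) = 8·6/gcd(8, 6) = 48/2 = 24, so 24 ∣ n.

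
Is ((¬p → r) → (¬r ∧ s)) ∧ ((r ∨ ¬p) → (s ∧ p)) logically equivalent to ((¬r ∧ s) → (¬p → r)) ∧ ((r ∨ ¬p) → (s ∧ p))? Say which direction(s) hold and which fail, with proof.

Only the forward direction holds.

(→) Assume the antecedent. If p is true, the antecedent forces (p = T, s = T, r = F), and the consequent holds there. If p is false, the antecedent cannot hold. Either way the consequent holds.

(←) This fails. Under p = T, s = F, r = F, the left side is false but the right side is true.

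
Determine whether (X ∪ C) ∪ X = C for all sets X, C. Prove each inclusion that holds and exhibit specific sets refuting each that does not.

Reverse inclusion. Let x ∈ C. Then either x ∈ C and x ∉ X; or x ∈ X ∩ C. In each case x ∈ (X ∪ C) ∪ X, so C ⊆ (X ∪ C) ∪ X.

Forward inclusion. This inclusion fails. Take X = {1}, C = ∅; then 1 ∈ (X ∪ C) ∪ X but 1 ∉ C.

Only the reverse inclusion holds.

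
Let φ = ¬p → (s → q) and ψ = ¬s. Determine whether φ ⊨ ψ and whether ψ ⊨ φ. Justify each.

Only the converse holds.

Converse. Assume the antecedent. If s is true, the antecedent cannot hold. If s is false, ¬p → (s → q) reduces to true regardless of the other variables. Either way ¬p → (s → q) holds.

Forward direction. This fails. Under s = T, p = T, q = F, the left side is true but the right side is false.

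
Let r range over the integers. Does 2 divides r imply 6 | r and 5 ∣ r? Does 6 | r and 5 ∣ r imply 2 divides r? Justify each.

(⇒) fails; (⇐) holds.

[⇒] This fails: take r = 2. Certainly 2 ∣ 2, but 6 ∤ 2.

[⇐] Suppose 6 ∣ r and 5 ∣ r. Any common multiple of 6 and 5 is a multiple of their lcm; here gcd(6, 5) = 1, so lcm(6, 5) = 6·5 = 30, so 30 ∣ r. Since 2 ∣ 30, it follows that 2 ∣ r.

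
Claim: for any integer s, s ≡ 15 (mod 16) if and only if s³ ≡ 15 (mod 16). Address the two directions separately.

Converse. Suppose s³ ≡ 15 (mod 16). The only residue r in {0, …, 15} with r³ ≡ 15 (mod 16) is r = 15, so s ≡ 15 (mod 16).

Forward direction. Suppose s ≡ 15 (mod 16). Write s = 16j + 15. Then (16j + 15)³ = 4096j³ + 11520j² + 10800j + 3375 = 16(256j³ + 720j² + 675j + 210) + 15, so s³ ≡ 15 (mod 16).

Both implications hold.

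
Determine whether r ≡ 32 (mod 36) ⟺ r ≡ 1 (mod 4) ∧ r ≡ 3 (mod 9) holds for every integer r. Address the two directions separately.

Neither implication holds.

[⇒] This fails: r = 32 gives 32 ≡ 32 (mod 36) but 32 ≡ 0 (mod 4), so the conjunction on the right does not hold.

[⇐] This fails: r = 21 satisfies both congruences on the right (21 ≡ 1 mod 4 and 21 ≡ 3 mod 9) yet 21 ≡ 21 (mod 36), not 32.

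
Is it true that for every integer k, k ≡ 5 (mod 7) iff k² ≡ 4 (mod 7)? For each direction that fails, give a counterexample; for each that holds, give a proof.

(⇒) holds; (⇐) fails.

[⇒] Suppose k ≡ 5 (mod 7). Write k = 7j + 5. Then (7j + 5)² = 49j² + 70j + 25 = 7(7j² + 10j + 3) + 4, so k² ≡ 4 (mod 7).

[⇐] This fails: take k = 2. Then 2² = 4 ≡ 4 (mod 7), yet 2 ≡ 2 (mod 7), not 5.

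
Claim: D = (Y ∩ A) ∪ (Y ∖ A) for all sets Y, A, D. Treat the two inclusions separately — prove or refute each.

(⊆) This inclusion fails. Take Y = ∅, A = ∅, D = {1}; then 1 ∈ D but 1 ∉ (Y ∩ A) ∪ (Y ∖ A).

(⊇) This inclusion fails. Take Y = {1}, A = ∅, D = ∅; then 1 ∈ (Y ∩ A) ∪ (Y ∖ A) but 1 ∉ D.

Both inclusions fail.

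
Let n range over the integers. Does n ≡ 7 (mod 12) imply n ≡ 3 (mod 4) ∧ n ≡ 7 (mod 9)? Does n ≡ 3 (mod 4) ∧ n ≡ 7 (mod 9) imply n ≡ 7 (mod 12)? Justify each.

Not equivalent: only (⇐) holds.

(→) This fails: n = 19 gives 19 ≡ 7 (mod 12) but 19 ≡ 1 (mod 9), so the conjunction on the right does not hold.

(←) Conversely, if n ≡ 3 (mod 4) and n ≡ 7 (mod 9), then by the Chinese remainder theorem n ≡ 7 (mod 36). Since 7 ≡ 7 (mod 12) and 12 ∣ 36, we get n ≡ 7 (mod 12).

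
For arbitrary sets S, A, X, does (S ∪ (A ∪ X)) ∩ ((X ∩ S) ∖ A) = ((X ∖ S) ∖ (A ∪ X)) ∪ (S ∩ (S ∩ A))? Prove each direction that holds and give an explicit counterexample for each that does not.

(⊆) fails and (⊇) fails.

(⊆) This inclusion fails. Take S = {1}, A = ∅, X = {1}; then 1 ∈ (S ∪ (A ∪ X)) ∩ ((X ∩ S) ∖ A) but 1 ∉ ((X ∖ S) ∖ (A ∪ X)) ∪ (S ∩ (S ∩ A)).

(⊇) This inclusion fails. Take S = {1}, A = {1}, X = ∅; then 1 ∈ ((X ∖ S) ∖ (A ∪ X)) ∪ (S ∩ (S ∩ A)) but 1 ∉ (S ∪ (A ∪ X)) ∩ ((X ∩ S) ∖ A).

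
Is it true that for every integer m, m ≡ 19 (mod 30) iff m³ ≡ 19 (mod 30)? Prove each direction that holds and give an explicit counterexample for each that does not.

(⟹) Suppose m ≡ 19 (mod 30). Write m = 30j + 19. Then (30j + 19)³ = 27000j³ + 51300j² + 32490j + 6859 = 30(900j³ + 1710j² + 1083j + 228) + 19, so m³ ≡ 19 (mod 30).

(⟸) Conversely, suppose m³ ≡ 19 (mod 30). The only residue r in {0, …, 29} with r³ ≡ 19 (mod 30) is r = 19, so m ≡ 19 (mod 30).

Both directions hold.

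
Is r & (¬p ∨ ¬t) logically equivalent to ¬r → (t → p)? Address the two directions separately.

(→) Assume the antecedent. If t is true, the antecedent forces (t = T, p = F, r = T), and ¬r → (t → p) holds there. If t is false, ¬r → (t → p) reduces to true regardless of the other variables. Either way ¬r → (t → p) holds.

(←) This fails. Under t = F, p = F, r = F, the left side is false but the right side is true.

Only the forward direction holds.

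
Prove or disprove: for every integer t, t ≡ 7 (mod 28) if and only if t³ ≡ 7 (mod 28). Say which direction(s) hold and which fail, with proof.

Both directions hold.

(→) Suppose t ≡ 7 (mod 28). Write t = 28j + 7. Then (28j + 7)³ = 21952j³ + 16464j² + 4116j + 343 = 28(784j³ + 588j² + 147j + 12) + 7, so t³ ≡ 7 (mod 28).

(←) Conversely, suppose t³ ≡ 7 (mod 28). The only residue r in {0, …, 27} with r³ ≡ 7 (mod 28) is r = 7, so t ≡ 7 (mod 28).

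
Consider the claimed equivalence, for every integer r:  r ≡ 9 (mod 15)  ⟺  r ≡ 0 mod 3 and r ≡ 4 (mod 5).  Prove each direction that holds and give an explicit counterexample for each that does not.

(⟹) Suppose r ≡ 9 (mod 15); write r = 15j + 9. Since 3 ∣ 15, reducing mod 3 gives r ≡ 9 ≡ 0 (mod 3); since 5 ∣ 15, reducing mod 5 gives r ≡ 9 ≡ 4 (mod 5).

(⟸) Conversely, if r ≡ 0 (mod 3) and r ≡ 4 (mod 5), then by the Chinese remainder theorem r ≡ 9 (mod 15). This is exactly r ≡ 9 (mod 15).

Equivalent; both directions hold.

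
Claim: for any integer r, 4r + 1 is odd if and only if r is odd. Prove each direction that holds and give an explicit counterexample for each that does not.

Only the converse holds.

(⇒) This fails: take r = 6. Then 4r + 1 = 25, which is odd, yet r = 6 is even, not odd.

(⇐) Suppose r is odd. Since 4 is even, 4r is even for every r, so 4r + 1 has the same parity as 1, which is odd. Hence 4r + 1 is odd.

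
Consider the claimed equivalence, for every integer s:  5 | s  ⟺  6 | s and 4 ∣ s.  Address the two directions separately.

Neither implication holds.

(→) This fails: take s = 5. Certainly 5 ∣ 5, but 6 ∤ 5.

(←) This fails: take s = 12. Both 6 ∣ 12 and 4 ∣ 12, yet 12 is not a multiple of 5 (since 12 = 2·5 + 2), so 5 ∤ 12.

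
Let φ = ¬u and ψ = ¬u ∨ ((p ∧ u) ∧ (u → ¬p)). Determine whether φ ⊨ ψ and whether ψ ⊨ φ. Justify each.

(→) Assume the antecedent. If p is true, the antecedent forces (p = T, u = F), and ¬u ∨ ((p ∧ u) ∧ (u → ¬p)) holds there. If p is false, the antecedent forces (p = F, u = F), and ¬u ∨ ((p ∧ u) ∧ (u → ¬p)) holds there. Either way ¬u ∨ ((p ∧ u) ∧ (u → ¬p)) holds.

(←) Assume the antecedent. If p is true, the antecedent forces (p = T, u = F), and ¬u holds there. If p is false, the antecedent forces (p = F, u = F), and ¬u holds there. Either way ¬u holds.

The biconditional holds.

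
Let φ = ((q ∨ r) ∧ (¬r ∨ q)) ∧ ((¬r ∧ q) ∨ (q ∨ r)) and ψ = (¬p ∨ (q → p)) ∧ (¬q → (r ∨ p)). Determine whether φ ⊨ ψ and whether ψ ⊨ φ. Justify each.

(←) This fails. Under p = T, r = F, q = F, the left side is false but the right side is true.

(→) Assume the antecedent. If p is true, the consequent reduces to true regardless of the other variables. If p is false, the antecedent forces (p = F, r = F, q = T) or (p = F, r = T, q = T), and the consequent holds there. Either way the consequent holds.

(⇒) holds; (⇐) fails.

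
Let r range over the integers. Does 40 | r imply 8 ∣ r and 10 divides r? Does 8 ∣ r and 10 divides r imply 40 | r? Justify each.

Both implications hold.

(⇒) If 40 ∣ r, write r = 40q. Since 40 = 5·8, r = 8·(5q), so 8 ∣ r; and since 40 = 4·10, r = 10·(4q), so 10 ∣ r.

(⇐) Suppose 8 ∣ r and 10 ∣ r. Any common multiple of 8 and 10 is a multiple of their lcm; here lcm(8, 10) = 8·10/gcd(8, 10) = 80/2 = 40, so 40 ∣ r.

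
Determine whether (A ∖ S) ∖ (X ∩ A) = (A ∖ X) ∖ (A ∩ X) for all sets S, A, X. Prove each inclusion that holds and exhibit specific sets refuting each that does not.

(⊆) holds; (⊇) fails.

(⟹) Let x ∈ (A ∖ S) ∖ (X ∩ A). Then x ∈ A and x ∉ S, X, from which x ∈ (A ∖ X) ∖ (A ∩ X).

(⟸) This inclusion fails. Take S = {1}, A = {1}, X = ∅; then 1 ∈ (A ∖ X) ∖ (A ∩ X) but 1 ∉ (A ∖ S) ∖ (X ∩ A).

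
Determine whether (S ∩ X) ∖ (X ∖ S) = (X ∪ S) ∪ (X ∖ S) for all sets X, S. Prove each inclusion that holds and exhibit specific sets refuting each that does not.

Only the forward inclusion holds.

Forward inclusion. Let x ∈ (S ∩ X) ∖ (X ∖ S). Then x ∈ X ∩ S, from which x ∈ (X ∪ S) ∪ (X ∖ S).

Reverse inclusion. This inclusion fails. Take X = {1}, S = ∅; then 1 ∈ (X ∪ S) ∪ (X ∖ S) but 1 ∉ (S ∩ X) ∖ (X ∖ S).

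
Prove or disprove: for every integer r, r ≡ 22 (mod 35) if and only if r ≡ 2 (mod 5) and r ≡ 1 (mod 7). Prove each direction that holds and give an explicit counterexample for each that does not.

Both directions hold; the statement is true.

(→) Suppose r ≡ 22 (mod 35); write r = 35j + 22. Since 5 ∣ 35, reducing mod 5 gives r ≡ 22 ≡ 2 (mod 5); since 7 ∣ 35, reducing mod 7 gives r ≡ 22 ≡ 1 (mod 7).

(←) Conversely, if r ≡ 2 (mod 5) and r ≡ 1 (mod 7), then by the Chinese remainder theorem r ≡ 22 (mod 35). This is exactly r ≡ 22 (mod 35).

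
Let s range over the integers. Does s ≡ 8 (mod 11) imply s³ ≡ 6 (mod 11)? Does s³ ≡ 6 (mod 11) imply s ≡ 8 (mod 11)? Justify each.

(←) Suppose s³ ≡ 6 (mod 11). The only residue r in {0, …, 10} with r³ ≡ 6 (mod 11) is r = 8, so s ≡ 8 (mod 11).

(→) Suppose s ≡ 8 (mod 11). Write s = 11j + 8. Then (11j + 8)³ = 1331j³ + 2904j² + 2112j + 512 = 11(121j³ + 264j² + 192j + 46) + 6, so s³ ≡ 6 (mod 11).

Both implications hold.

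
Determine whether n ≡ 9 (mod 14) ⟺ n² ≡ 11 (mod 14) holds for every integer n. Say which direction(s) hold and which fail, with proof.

Only the forward direction holds.

(⟹) Suppose n ≡ 9 (mod 14). Write n = 14j + 9. Then (14j + 9)² = 196j² + 252j + 81 = 14(14j² + 18j + 5) + 11, so n² ≡ 11 (mod 14).

(⟸) This fails: take n = 5. Then 5² = 25 ≡ 11 (mod 14), yet 5 ≡ 5 (mod 14), not 9.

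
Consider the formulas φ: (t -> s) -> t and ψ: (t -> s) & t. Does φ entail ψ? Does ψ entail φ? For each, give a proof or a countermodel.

Only the reverse direction holds.

Forward direction. This fails. Under s = F, t = T, the left side is true but the right side is false.

Converse. Assume the antecedent. If s is true, the antecedent forces (s = T, t = T), and (t -> s) -> t holds there. If s is false, the antecedent cannot hold. Either way (t -> s) -> t holds.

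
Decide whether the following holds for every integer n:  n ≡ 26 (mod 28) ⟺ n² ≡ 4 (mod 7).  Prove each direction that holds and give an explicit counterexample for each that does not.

(⇒) holds; (⇐) fails.

[⇐] This fails: take n = 2. Then 2² = 4 ≡ 4 (mod 7), yet 2 ≡ 2 (mod 28), not 26.

[⇒] Suppose n ≡ 26 (mod 28). Then n² ≡ 26² = 676 (mod 28), and since 7 ∣ 28, also n² ≡ 4 (mod 7).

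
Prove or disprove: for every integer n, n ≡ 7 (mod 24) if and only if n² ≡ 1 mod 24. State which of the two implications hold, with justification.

Forward direction. Suppose n ≡ 7 (mod 24). Write n = 24j + 7. Then (24j + 7)² = 576j² + 336j + 49 = 24(24j² + 14j + 2) + 1, so n² ≡ 1 (mod 24).

Converse. This fails: take n = 1. Then 1² = 1 ≡ 1 (mod 24), yet 1 ≡ 1 (mod 24), not 7.

Only the forward implication holds.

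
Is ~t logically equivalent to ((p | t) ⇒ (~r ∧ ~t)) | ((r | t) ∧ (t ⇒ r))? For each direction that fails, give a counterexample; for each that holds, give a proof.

The forward direction holds; the converse fails.

(⟹) Assume the antecedent. If r is true, the consequent reduces to true regardless of the other variables. If r is false, the antecedent forces (r = F, t = F, p = F) or (r = F, t = F, p = T), and the consequent holds there. Either way the consequent holds.

(⟸) This fails. Under r = T, t = T, p = F, the left side is false but the right side is true.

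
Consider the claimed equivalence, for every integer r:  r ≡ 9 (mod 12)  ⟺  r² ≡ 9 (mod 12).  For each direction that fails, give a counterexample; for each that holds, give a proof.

(⇒) Suppose r ≡ 9 (mod 12). Write r = 12j + 9. Then (12j + 9)² = 144j² + 216j + 81 = 12(12j² + 18j + 6) + 9, so r² ≡ 9 (mod 12).

(⇐) This fails: take r = 3. Then 3² = 9 ≡ 9 (mod 12), yet 3 ≡ 3 (mod 12), not 9.

Not equivalent: only (⇒) holds.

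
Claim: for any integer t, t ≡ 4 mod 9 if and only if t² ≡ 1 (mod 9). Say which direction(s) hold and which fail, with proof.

(→) This fails: take t = 4. Then 4 ≡ 4 (mod 9), but 4² = 16 ≡ 7 (mod 9), not 1.

(←) This fails: take t = 1. Then 1² = 1 ≡ 1 (mod 9), yet 1 ≡ 1 (mod 9), not 4.

Neither direction holds.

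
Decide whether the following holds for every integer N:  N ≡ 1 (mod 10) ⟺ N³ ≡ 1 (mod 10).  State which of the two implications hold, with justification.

Equivalent; both directions hold.

Forward direction. Suppose N ≡ 1 (mod 10). Write N = 10j + 1. Then (10j + 1)³ = 1000j³ + 300j² + 30j + 1 = 10(100j³ + 30j² + 3j) + 1, so N³ ≡ 1 (mod 10).

Converse. Suppose N³ ≡ 1 (mod 10). The only residue r in {0, …, 9} with r³ ≡ 1 (mod 10) is r = 1, so N ≡ 1 (mod 10).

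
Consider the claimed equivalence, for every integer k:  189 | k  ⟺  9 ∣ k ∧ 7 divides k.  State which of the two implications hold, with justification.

The forward direction holds; the converse fails.

(→) If 189 ∣ k, write k = 189q. Since 189 = 21·9, k = 9·(21q), so 9 ∣ k; and since 189 = 27·7, k = 7·(27q), so 7 ∣ k.

(←) This fails: take k = 63. Both 9 ∣ 63 and 7 ∣ 63, yet 63 is not a multiple of 189 (since 63 = 0·189 + 63), so 189 ∤ 63.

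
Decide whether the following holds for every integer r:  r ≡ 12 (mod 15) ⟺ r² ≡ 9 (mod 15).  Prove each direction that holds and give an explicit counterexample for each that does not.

(⇒) Suppose r ≡ 12 (mod 15). Write r = 15j + 12. Then (15j + 12)² = 225j² + 360j + 144 = 15(15j² + 24j + 9) + 9, so r² ≡ 9 (mod 15).

(⇐) This fails: take r = 3. Then 3² = 9 ≡ 9 (mod 15), yet 3 ≡ 3 (mod 15), not 12.

Only the forward direction holds.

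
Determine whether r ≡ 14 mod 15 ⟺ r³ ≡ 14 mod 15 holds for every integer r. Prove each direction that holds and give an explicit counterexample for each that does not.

[⇒] Suppose r ≡ 14 mod 15. Write r = 15j + 14. Then (15j + 14)³ = 3375j³ + 9450j² + 8820j + 2744 = 15(225j³ + 630j² + 588j + 182) + 14, so r³ ≡ 14 (mod 15).

[⇐] Conversely, suppose r³ ≡ 14 (mod 15). The only residue r in {0, …, 14} with r³ ≡ 14 (mod 15) is r = 14, so r ≡ 14 (mod 15).

Both directions hold.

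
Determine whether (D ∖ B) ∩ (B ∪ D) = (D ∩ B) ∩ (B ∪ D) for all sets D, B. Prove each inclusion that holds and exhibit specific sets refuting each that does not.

Both inclusions fail.

(⟹) This inclusion fails. Take D = {1}, B = ∅; then 1 ∈ (D ∖ B) ∩ (B ∪ D) but 1 ∉ (D ∩ B) ∩ (B ∪ D).

(⟸) This inclusion fails. Take D = {1}, B = {1}; then 1 ∈ (D ∩ B) ∩ (B ∪ D) but 1 ∉ (D ∖ B) ∩ (B ∪ D).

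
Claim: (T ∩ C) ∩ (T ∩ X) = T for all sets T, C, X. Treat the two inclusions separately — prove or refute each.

Forward inclusion. Let x ∈ (T ∩ C) ∩ (T ∩ X). Then x ∈ T ∩ C ∩ X, from which x ∈ T.

Reverse inclusion. This inclusion fails. Take T = {1}, C = ∅, X = ∅; then 1 ∈ T but 1 ∉ (T ∩ C) ∩ (T ∩ X).

The sets are not equal: only the forward inclusion holds.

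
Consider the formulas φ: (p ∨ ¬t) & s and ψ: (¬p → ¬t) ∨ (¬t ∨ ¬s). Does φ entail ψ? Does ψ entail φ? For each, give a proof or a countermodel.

(⟹) Assume the antecedent. If p is true, (¬p → ¬t) ∨ (¬t ∨ ¬s) reduces to true regardless of the other variables. If p is false, the antecedent forces (p = F, t = F, s = T), and (¬p → ¬t) ∨ (¬t ∨ ¬s) holds there. Either way (¬p → ¬t) ∨ (¬t ∨ ¬s) holds.

(⟸) This fails. Under p = F, t = F, s = F, the left side is false but the right side is true.

Not equivalent: only (⇒) holds.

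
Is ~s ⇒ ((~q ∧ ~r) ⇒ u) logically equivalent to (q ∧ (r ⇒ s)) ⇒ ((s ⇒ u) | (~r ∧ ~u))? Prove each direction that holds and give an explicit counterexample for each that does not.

[⇒] This fails. Under q = T, s = T, r = T, u = F, the left side is true but the right side is false.

[⇐] This fails. Under q = F, s = F, r = F, u = F, the left side is false but the right side is true.

(⇒) fails and (⇐) fails.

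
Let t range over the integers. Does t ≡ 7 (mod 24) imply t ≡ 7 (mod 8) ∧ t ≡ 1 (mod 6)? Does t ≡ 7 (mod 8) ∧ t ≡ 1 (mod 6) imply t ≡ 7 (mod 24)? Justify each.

Both directions hold.

(→) Suppose t ≡ 7 (mod 24); write t = 24j + 7. Since 8 ∣ 24, reducing mod 8 gives t ≡ 7 (mod 8); since 6 ∣ 24, reducing mod 6 gives t ≡ 7 ≡ 1 (mod 6).

(←) Conversely, if t ≡ 7 (mod 8) and t ≡ 1 (mod 6), then by the Chinese remainder theorem t ≡ 7 (mod 24). This is exactly t ≡ 7 (mod 24).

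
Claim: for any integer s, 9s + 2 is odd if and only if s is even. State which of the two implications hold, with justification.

Both directions fail.

(⇒) This fails: s = 5 gives 9s + 2 = 47, which is odd, but 5 is odd, not even.

(⇐) This also fails: s = 4 is even, but 9s + 2 = 38 is even, not odd.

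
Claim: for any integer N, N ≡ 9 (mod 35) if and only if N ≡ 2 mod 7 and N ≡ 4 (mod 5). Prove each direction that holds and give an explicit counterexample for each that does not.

Equivalent; both directions hold.

(⟸) If N ≡ 2 (mod 7) and N ≡ 4 (mod 5), then by the Chinese remainder theorem N ≡ 9 (mod 35). This is exactly N ≡ 9 (mod 35).

(⟹) Suppose N ≡ 9 (mod 35); write N = 35j + 9. Since 7 ∣ 35, reducing mod 7 gives N ≡ 9 ≡ 2 (mod 7); since 5 ∣ 35, reducing mod 5 gives N ≡ 9 ≡ 4 (mod 5).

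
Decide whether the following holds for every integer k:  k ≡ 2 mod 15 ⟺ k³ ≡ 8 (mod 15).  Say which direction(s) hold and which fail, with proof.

(⇒) Suppose k ≡ 2 mod 15. Write k = 15j + 2. Then (15j + 2)³ = 3375j³ + 1350j² + 180j + 8 = 15(225j³ + 90j² + 12j) + 8, so k³ ≡ 8 (mod 15).

(⇐) Conversely, suppose k³ ≡ 8 (mod 15). The only residue r in {0, …, 14} with r³ ≡ 8 (mod 15) is r = 2, so k ≡ 2 (mod 15).

Both directions hold; the statement is true.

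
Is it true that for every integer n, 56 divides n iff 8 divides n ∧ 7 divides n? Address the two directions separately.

Equivalent; both directions hold.

(→) If 56 ∣ n, write n = 56q. Since 56 = 7·8, n = 8·(7q), so 8 ∣ n; and since 56 = 8·7, n = 7·(8q), so 7 ∣ n.

(←) Suppose 8 ∣ n and 7 ∣ n. Any common multiple of 8 and 7 is a multiple of their lcm; here gcd(8, 7) = 1, so lcm(8, 7) = 8·7 = 56, so 56 ∣ n.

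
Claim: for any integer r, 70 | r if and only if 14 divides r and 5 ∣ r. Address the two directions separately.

Both implications hold.

[⇒] If 70 ∣ r, write r = 70q. Since 70 = 5·14, r = 14·(5q), so 14 ∣ r; and since 70 = 14·5, r = 5·(14q), so 5 ∣ r.

[⇐] Suppose 14 ∣ r and 5 ∣ r. Any common multiple of 14 and 5 is a multiple of their lcm; here gcd(14, 5) = 1, so lcm(14, 5) = 14·5 = 70, so 70 ∣ r.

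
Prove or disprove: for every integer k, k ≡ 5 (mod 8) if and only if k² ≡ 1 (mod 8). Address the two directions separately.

The forward direction holds; the converse fails.

(⟹) Suppose k ≡ 5 (mod 8). Write k = 8j + 5. Then (8j + 5)² = 64j² + 80j + 25 = 8(8j² + 10j + 3) + 1, so k² ≡ 1 (mod 8).

(⟸) This fails: take k = 1. Then 1² = 1 ≡ 1 (mod 8), yet 1 ≡ 1 (mod 8), not 5.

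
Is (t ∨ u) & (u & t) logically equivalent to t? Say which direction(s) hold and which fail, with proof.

Forward direction. Assume the antecedent. If t is true, t reduces to true regardless of the other variables. If t is false, the antecedent cannot hold. Either way t holds.

Converse. This fails. Under t = T, u = F, the left side is false but the right side is true.

Only the forward implication holds.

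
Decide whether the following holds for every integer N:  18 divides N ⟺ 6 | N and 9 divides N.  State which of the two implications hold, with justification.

(⟹) If 18 ∣ N, write N = 18q. Since 18 = 3·6, N = 6·(3q), so 6 ∣ N; and since 18 = 2·9, N = 9·(2q), so 9 ∣ N.

(⟸) Suppose 6 ∣ N and 9 ∣ N. Any common multiple of 6 and 9 is a multiple of their lcm; here lcm(6, 9) = 6·9/gcd(6, 9) = 54/3 = 18, so 18 ∣ N.

Both implications hold.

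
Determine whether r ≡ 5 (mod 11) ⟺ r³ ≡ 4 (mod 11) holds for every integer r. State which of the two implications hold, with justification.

(⟹) Suppose r ≡ 5 (mod 11). Write r = 11j + 5. Then (11j + 5)³ = 1331j³ + 1815j² + 825j + 125 = 11(121j³ + 165j² + 75j + 11) + 4, so r³ ≡ 4 (mod 11).

(⟸) For the converse, argue contrapositively. If r ≢ 5 (mod 11), then r is congruent to one of 0, 1, 2, 3, 4, 6, 7, 8, 9, 10 modulo 11, and these give r³ ≡ 0, 1, 8, 5, 9, 7, 2, 6, 3, 10 respectively — never 4.

The biconditional holds.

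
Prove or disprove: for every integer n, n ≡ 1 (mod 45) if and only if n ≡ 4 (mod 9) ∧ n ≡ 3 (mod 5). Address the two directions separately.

Forward direction. This fails: n = 1 gives 1 ≡ 1 (mod 45) but 1 ≡ 1 (mod 9), so the conjunction on the right does not hold.

Converse. This fails: n = 13 satisfies both congruences on the right (13 ≡ 4 mod 9 and 13 ≡ 3 mod 5) yet 13 ≡ 13 (mod 45), not 1.

Both directions fail.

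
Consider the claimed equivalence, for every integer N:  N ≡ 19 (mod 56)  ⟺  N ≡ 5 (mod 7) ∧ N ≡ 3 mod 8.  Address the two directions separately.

The biconditional holds.

(⇐) If N ≡ 5 (mod 7) and N ≡ 3 (mod 8), then by the Chinese remainder theorem N ≡ 19 (mod 56). This is exactly N ≡ 19 (mod 56).

(⇒) Suppose N ≡ 19 (mod 56); write N = 56j + 19. Since 7 ∣ 56, reducing mod 7 gives N ≡ 19 ≡ 5 (mod 7); since 8 ∣ 56, reducing mod 8 gives N ≡ 19 ≡ 3 (mod 8).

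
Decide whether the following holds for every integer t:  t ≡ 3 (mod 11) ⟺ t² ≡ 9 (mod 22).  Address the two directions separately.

Both directions fail.

(⇒) This fails: take t = 14. Then 14 ≡ 3 (mod 11), but 14² = 196 ≡ 20 (mod 22), not 9.

(⇐) This fails: take t = 19. Then 19² = 361 ≡ 9 (mod 22), yet 19 ≡ 8 (mod 11), not 3.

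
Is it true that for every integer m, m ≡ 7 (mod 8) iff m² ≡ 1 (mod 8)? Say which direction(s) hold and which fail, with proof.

Only the forward implication holds.

Forward direction. Suppose m ≡ 7 (mod 8). Write m = 8j + 7. Then (8j + 7)² = 64j² + 112j + 49 = 8(8j² + 14j + 6) + 1, so m² ≡ 1 (mod 8).

Converse. This fails: take m = 1. Then 1² = 1 ≡ 1 (mod 8), yet 1 ≡ 1 (mod 8), not 7.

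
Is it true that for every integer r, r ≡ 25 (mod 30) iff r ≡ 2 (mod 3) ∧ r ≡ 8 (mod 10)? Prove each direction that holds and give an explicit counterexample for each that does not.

Both directions fail.

Forward direction. This fails: r = 25 gives 25 ≡ 25 (mod 30) but 25 ≡ 1 (mod 3), so the conjunction on the right does not hold.

Converse. This fails: r = 8 satisfies both congruences on the right (8 ≡ 2 mod 3 and 8 ≡ 8 mod 10) yet 8 ≡ 8 (mod 30), not 25.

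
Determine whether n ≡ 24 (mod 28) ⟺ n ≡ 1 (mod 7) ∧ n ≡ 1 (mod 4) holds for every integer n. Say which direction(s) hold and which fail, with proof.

[⇒] This fails: n = 24 gives 24 ≡ 24 (mod 28) but 24 ≡ 3 (mod 7), so the conjunction on the right does not hold.

[⇐] This fails: n = 1 satisfies both congruences on the right (1 ≡ 1 mod 7 and 1 ≡ 1 mod 4) yet 1 ≡ 1 (mod 28), not 24.

Neither direction holds.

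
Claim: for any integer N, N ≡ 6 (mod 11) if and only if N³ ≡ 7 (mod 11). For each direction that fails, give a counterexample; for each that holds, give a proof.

Both implications hold.

(⇒) Suppose N ≡ 6 (mod 11). Write N = 11j + 6. Then (11j + 6)³ = 1331j³ + 2178j² + 1188j + 216 = 11(121j³ + 198j² + 108j + 19) + 7, so N³ ≡ 7 (mod 11).

(⇐) Conversely, suppose N³ ≡ 7 (mod 11). The only residue r in {0, …, 10} with r³ ≡ 7 (mod 11) is r = 6, so N ≡ 6 (mod 11).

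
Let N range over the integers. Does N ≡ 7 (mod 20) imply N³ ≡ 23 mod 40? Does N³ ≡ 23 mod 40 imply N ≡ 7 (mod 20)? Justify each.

The forward direction fails; the converse holds.

(⟸) The residues r modulo 40 with r³ ≡ 23 (mod 40) are exactly {7}, and each is ≡ 7 (mod 20).

(⟹) This fails: take N = 27. Then 27 ≡ 7 (mod 20), but 27³ = 19683 ≡ 3 (mod 40), not 23.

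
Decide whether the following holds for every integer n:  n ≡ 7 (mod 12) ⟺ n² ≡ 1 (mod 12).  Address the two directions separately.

(⇒) holds; (⇐) fails.

(⇐) This fails: take n = 1. Then 1² = 1 ≡ 1 (mod 12), yet 1 ≡ 1 (mod 12), not 7.

(⇒) Suppose n ≡ 7 (mod 12). Write n = 12j + 7. Then (12j + 7)² = 144j² + 168j + 49 = 12(12j² + 14j + 4) + 1, so n² ≡ 1 (mod 12).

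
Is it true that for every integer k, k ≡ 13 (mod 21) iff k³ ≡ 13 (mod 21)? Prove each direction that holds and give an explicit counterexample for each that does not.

Not equivalent: only (⇒) holds.

[⇒] Suppose k ≡ 13 (mod 21). Write k = 21j + 13. Then (21j + 13)³ = 9261j³ + 17199j² + 10647j + 2197 = 21(441j³ + 819j² + 507j + 104) + 13, so k³ ≡ 13 (mod 21).

[⇐] This fails: take k = 10. Then 10³ = 1000 ≡ 13 (mod 21), yet 10 ≡ 10 (mod 21), not 13.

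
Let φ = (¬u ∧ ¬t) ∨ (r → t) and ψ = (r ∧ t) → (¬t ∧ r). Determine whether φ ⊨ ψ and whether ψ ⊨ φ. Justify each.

Forward direction. This fails. Under u = F, t = T, r = T, the left side is true but the right side is false.

Converse. This fails. Under u = T, t = F, r = T, the left side is false but the right side is true.

Neither implication holds.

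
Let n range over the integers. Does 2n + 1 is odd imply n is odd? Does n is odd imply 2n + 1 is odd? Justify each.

Not equivalent: only (⇐) holds.

[⇐] Suppose n is odd. Since 2 is even, 2n is even for every n, so 2n + 1 has the same parity as 1, which is odd. Hence 2n + 1 is odd.

[⇒] This fails: take n = 4. Then 2n + 1 = 9, which is odd, yet n = 4 is even, not odd.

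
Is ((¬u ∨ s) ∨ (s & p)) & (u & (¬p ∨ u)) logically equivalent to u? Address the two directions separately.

(⟸) This fails. Under p = F, u = T, s = F, the left side is false but the right side is true.

(⟹) Assume the antecedent. If p is true, the antecedent forces (p = T, u = T, s = T), and u holds there. If p is false, the antecedent forces (p = F, u = T, s = T), and u holds there. Either way u holds.

Only the forward implication holds.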